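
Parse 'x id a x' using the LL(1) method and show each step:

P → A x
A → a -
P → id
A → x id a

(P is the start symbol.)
Stack is shown with the top on the left.

Stack       Input       Action
------------------------------
P $         x id a x $  output P → A x
A x $       x id a x $  output A → x id a
x id a x $  x id a x $  match 'x'
id a x $    id a x $    match 'id'
a x $       a x $       match 'a'
x $         x $         match 'x'
$           $           accept

The string is accepted.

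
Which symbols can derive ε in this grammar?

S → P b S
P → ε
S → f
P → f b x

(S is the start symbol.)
{ 'P' }

ε-productions: P → ε
So P is immediately nullable.
No further non-terminal can be added: every production for the remaining non-terminals contains a terminal or a non-nullable non-terminal.
Nullable = { 'P' }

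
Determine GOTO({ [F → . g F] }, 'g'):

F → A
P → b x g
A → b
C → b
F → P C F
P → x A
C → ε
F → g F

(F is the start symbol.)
GOTO(I, 'g') = CLOSURE({ [A → αX.β] : [A → α.Xβ] ∈ I, X = 'g' })

Items with dot before 'g', with the dot advanced:
  [F → . g F] → [F → g . F]
Closure of the advanced items:
  [F → g . F] has the dot before F: add [F → . A], [F → . P C F], [F → . g F]
  [F → . A] has the dot before A: add [A → . b]
  [F → . P C F] has the dot before P: add [P → . b x g], [P → . x A]

GOTO = { [A → . b], [F → . A], [F → . P C F], [F → . g F], [F → g . F], [P → . b x g], [P → . x A] }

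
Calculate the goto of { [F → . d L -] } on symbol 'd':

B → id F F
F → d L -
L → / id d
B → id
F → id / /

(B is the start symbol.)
GOTO(I, 'd') = CLOSURE({ [A → αX.β] : [A → α.Xβ] ∈ I, X = 'd' })

Items with dot before 'd', with the dot advanced:
  [F → . d L -] → [F → d . L -]
Closure of the advanced items:
  [F → d . L -] has the dot before L: add [L → . / id d]

GOTO = { [F → d . L -], [L → . / id d] }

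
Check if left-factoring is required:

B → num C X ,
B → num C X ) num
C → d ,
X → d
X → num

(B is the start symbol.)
Yes, B has productions with common prefix 'num C X'

Left-factoring is needed when two productions for the same non-terminal
share a common prefix on the right-hand side.

Productions for B:
  B → num C X ,
  B → num C X ) num
Productions for X:
  X → d
  X → num

Found common prefix 'num C X' in productions for B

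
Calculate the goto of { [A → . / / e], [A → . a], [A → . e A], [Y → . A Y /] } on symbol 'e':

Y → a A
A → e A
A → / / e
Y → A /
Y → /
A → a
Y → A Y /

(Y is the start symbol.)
GOTO(I, 'e') = CLOSURE({ [A → αX.β] : [A → α.Xβ] ∈ I, X = 'e' })

Items with dot before 'e', with the dot advanced:
  [A → . e A] → [A → e . A]
Closure of the advanced items:
  [A → e . A] has the dot before A: add [A → . e A], [A → . / / e], [A → . a]

GOTO = { [A → . / / e], [A → . a], [A → . e A], [A → e . A] }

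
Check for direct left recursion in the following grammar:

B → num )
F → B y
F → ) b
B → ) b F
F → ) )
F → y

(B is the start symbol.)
No direct left recursion

Direct left recursion occurs when N → N α for some non-terminal N (the right-hand side begins with the left-hand side itself).

B → num ): starts with num
F → B y: starts with B
F → ) b: starts with ')'
B → ) b F: starts with ')'
F → ) ): starts with ')'
F → y: starts with y

No direct left recursion found.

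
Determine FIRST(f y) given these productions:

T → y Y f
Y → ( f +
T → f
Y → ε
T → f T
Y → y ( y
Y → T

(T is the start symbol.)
{ 'f' }

To compute FIRST(f y), process the symbols left to right:
Symbol f is a terminal. Add 'f' and stop.
FIRST(f y) = { 'f' }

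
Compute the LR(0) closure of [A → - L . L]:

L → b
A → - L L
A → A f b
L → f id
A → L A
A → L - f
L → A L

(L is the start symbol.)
{ [A → - L . L], [A → . - L L], [A → . A f b], [A → . L - f], [A → . L A], [L → . A L], [L → . b], [L → . f id] }

To compute CLOSURE, for each item [A → α.Bβ] where B is a non-terminal, add [B → .γ] for all productions B → γ; repeat for the newly added items until nothing changes.

Start with: [A → - L . L]
  [A → - L . L] has the dot before L: add [L → . b], [L → . f id], [L → . A L]
  [L → . A L] has the dot before A: add [A → . - L L], [A → . A f b], [A → . L A], [A → . L - f]
No further items can be added.

CLOSURE = { [A → - L . L], [A → . - L L], [A → . A f b], [A → . L - f], [A → . L A], [L → . A L], [L → . b], [L → . f id] }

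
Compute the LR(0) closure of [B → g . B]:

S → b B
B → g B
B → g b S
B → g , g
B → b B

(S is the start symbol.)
{ [B → . b B], [B → . g , g], [B → . g B], [B → . g b S], [B → g . B] }

To compute CLOSURE, for each item [A → α.Bβ] where B is a non-terminal, add [B → .γ] for all productions B → γ; repeat for the newly added items until nothing changes.

Start with: [B → g . B]
  [B → g . B] has the dot before B: add [B → . g B], [B → . g b S], [B → . g , g], [B → . b B]
No further items can be added.

CLOSURE = { [B → . b B], [B → . g , g], [B → . g B], [B → . g b S], [B → g . B] }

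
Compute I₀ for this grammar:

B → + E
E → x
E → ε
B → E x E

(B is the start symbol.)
First, augment the grammar with B' → B
I₀ = CLOSURE({ [B' → . B] }):
  [B' → . B] has the dot before B: add [B → . + E], [B → . E x E]
  [B → . E x E] has the dot before E: add [E → . x], [E → .]
No further items can be added.

I₀ = { [B → . + E], [B → . E x E], [B' → . B], [E → . x], [E → .] }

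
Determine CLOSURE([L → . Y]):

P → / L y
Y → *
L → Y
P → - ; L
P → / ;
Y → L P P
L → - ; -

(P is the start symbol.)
To compute CLOSURE, for each item [A → α.Bβ] where B is a non-terminal, add [B → .γ] for all productions B → γ; repeat for the newly added items until nothing changes.

Start with: [L → . Y]
  [L → . Y] has the dot before Y: add [Y → . *], [Y → . L P P]
  [Y → . L P P] has the dot before L: add [L → . - ; -]
No further items can be added.

CLOSURE = { [L → . - ; -], [L → . Y], [Y → . *], [Y → . L P P] }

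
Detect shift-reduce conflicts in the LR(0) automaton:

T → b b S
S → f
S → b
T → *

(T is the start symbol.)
Augment with T' → T and build the canonical LR(0) collection (I0 = CLOSURE({[T' → . T]}), then GOTO on every symbol after a dot until no new states appear). It has 8 states:
  I0: { [T → . *], [T → . b b S], [T' → . T] }  — shift
  I1: { [T → * .] }  — reduce
  I2: { [T' → T .] }  — accept
  I3: { [T → b . b S] }  — shift
  I4: { [S → . b], [S → . f], [T → b b . S] }  — shift
  I5: { [T → b b S .] }  — reduce
  I6: { [S → b .] }  — reduce
  I7: { [S → f .] }  — reduce

No state contains both a complete item and a shift item.

Answer: No shift-reduce conflicts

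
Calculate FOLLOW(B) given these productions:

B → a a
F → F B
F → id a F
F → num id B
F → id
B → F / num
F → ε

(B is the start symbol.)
{ $, '/', 'a', 'id', 'num' }

To compute FOLLOW(B), find every occurrence of B on a right-hand side N → α B β: add FIRST(β) \ {ε}, and if β is empty or nullable also add FOLLOW(N). Iterate to a fixed point.

B is the start symbol, so $ ∈ FOLLOW(B).
In F → F B: B is at the end, add FOLLOW(F)
In F → num id B: B is at the end, add FOLLOW(F)

The FOLLOW sets referred to above (computed the same way, to a fixed point):
  FOLLOW(F) = { '/', 'a', 'id', 'num' }

Taking the union: FOLLOW(B) = { $, '/', 'a', 'id', 'num' }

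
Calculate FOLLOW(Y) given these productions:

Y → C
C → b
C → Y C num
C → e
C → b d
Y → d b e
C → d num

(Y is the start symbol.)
{ $, 'b', 'd', 'e' }

Y is the start symbol, so $ ∈ FOLLOW(Y).
In C → Y C num: Y is followed by C num, add FIRST(C num) \ {ε} = { 'b', 'd', 'e' }

Taking the union: FOLLOW(Y) = { $, 'b', 'd', 'e' }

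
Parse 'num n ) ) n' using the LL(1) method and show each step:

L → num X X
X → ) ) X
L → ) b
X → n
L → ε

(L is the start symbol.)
LL(1) parsing maintains a stack (initially the start symbol over $) and the input. At each step: if the stack top is a terminal, match it against the current input token; if it is a non-terminal N, replace it with the RHS of M[N, lookahead] (the unique production whose predict set contains the lookahead).

Stack is shown with the top on the left.

Stack      Input          Action
--------------------------------
L $        num n ) ) n $  output L → num X X
num X X $  num n ) ) n $  match 'num'
X X $      n ) ) n $      output X → n
n X $      n ) ) n $      match 'n'
X $        ) ) n $        output X → ) ) X
) ) X $    ) ) n $        match ')'
) X $      ) n $          match ')'
X $        n $            output X → n
n $        n $            match 'n'
$          $              accept

The string is accepted.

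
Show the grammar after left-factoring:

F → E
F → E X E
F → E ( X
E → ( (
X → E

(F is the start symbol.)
F → E F'
F' → ε
F' → X E
F' → ( X
E → ( (
X → E

Left-factoring transforms A → αβ₁ | αβ₂ into A → αA' and A' → β₁ | β₂
(α is the longest common prefix among the alternatives). Repeat until
no nonterminal has two alternatives with a common prefix.

Round 1: F has alternatives sharing prefix 'E'. Introduce F': F → E F'
  Add: F' → ε
  Add: F' → X E
  Add: F' → ( X

No remaining common prefixes — done.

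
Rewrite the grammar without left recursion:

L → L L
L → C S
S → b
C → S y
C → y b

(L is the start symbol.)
L → C S L'
L' → L L'
L' → ε
S → b
C → S y
C → y b

L is directly left-recursive. The standard transformation for
  A → A α₁ | ... | A α_m | β₁ | ... | β_n
is
  A  → β₁ A' | ... | β_n A'
  A' → α₁ A' | ... | α_m A' | ε

L → C S becomes L → C S L'
L → L L becomes L' → L L'
Add L' → ε

Productions for other non-terminals are unchanged:
  S → b
  C → S y
  C → y b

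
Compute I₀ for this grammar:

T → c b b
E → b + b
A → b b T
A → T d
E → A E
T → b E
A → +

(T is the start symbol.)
First, augment the grammar with T' → T
I₀ = CLOSURE({ [T' → . T] }):
  [T' → . T] has the dot before T: add [T → . c b b], [T → . b E]
No further items can be added.

I₀ = { [T → . b E], [T → . c b b], [T' → . T] }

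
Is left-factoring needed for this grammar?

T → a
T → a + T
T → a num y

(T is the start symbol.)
Yes, T has productions with common prefix 'a'

Left-factoring is needed when two productions for the same non-terminal
share a common prefix on the right-hand side.

Productions for T:
  T → a
  T → a + T
  T → a num y

Found common prefix 'a' in productions for T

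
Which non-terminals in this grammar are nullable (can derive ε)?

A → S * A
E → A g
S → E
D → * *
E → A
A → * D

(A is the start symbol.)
There are no ε-productions, so no non-terminal can derive ε.
No non-terminals are nullable.

Answer: None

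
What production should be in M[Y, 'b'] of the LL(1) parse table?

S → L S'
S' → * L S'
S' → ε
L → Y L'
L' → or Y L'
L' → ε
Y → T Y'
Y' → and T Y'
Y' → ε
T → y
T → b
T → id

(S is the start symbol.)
Y → T Y'

To find M[Y, 'b'], we find productions for Y where 'b' is in the predict set (PREDICT(N → α) = (FIRST(α) \ {ε}) ∪ (FOLLOW(N) if α ⇒* ε)).

Relevant sets:
  FIRST(T) = { 'b', 'id', 'y' }

Y → T Y': PREDICT = { 'b', 'id', 'y' }
  'b' is in predict set, so this production goes in M[Y, 'b']

M[Y, 'b'] = Y → T Y'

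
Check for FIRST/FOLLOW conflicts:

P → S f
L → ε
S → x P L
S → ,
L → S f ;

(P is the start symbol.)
Nullable non-terminals: L.
FIRST sets used below: FIRST(S) = { ',', 'x' }

L: nullable alternative(s) L → ε; FOLLOW(L) = { 'f' }
  L → ε: FIRST \ {ε} = { } — this is the only nullable alternative, skip
  L → S f ;: FIRST \ {ε} = { ',', 'x' } — disjoint from FOLLOW(L)

P, S have no nullable alternative, so no FIRST/FOLLOW check is needed there.

No FIRST/FOLLOW conflicts found.

Answer: No FIRST/FOLLOW conflicts.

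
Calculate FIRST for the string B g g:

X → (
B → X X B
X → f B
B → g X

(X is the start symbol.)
{ '(', 'f', 'g' }

FIRST sets of the non-terminals involved (from the grammar, by fixed-point iteration):
  FIRST(B) = { '(', 'f', 'g' }

To compute FIRST(B g g), process the symbols left to right:
Symbol B is a non-terminal. Add FIRST(B) \ {ε} = { '(', 'f', 'g' }
B is not nullable (ε ∉ FIRST(B)), so stop here.
FIRST(B g g) = { '(', 'f', 'g' }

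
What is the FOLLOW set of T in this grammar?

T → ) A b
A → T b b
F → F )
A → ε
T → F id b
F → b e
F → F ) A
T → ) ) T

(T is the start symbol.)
{ $, 'b' }

To compute FOLLOW(T), find every occurrence of T on a right-hand side N → α T β: add FIRST(β) \ {ε}, and if β is empty or nullable also add FOLLOW(N). Iterate to a fixed point.

T is the start symbol, so $ ∈ FOLLOW(T).
In A → T b b: T is followed by b b, add FIRST(b b) \ {ε} = { 'b' }
In T → ) ) T: T is at the end; this adds FOLLOW(T) to itself — nothing new

Taking the union: FOLLOW(T) = { $, 'b' }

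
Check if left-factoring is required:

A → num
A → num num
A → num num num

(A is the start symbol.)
Yes, A has productions with common prefix 'num'

Left-factoring is needed when two productions for the same non-terminal
share a common prefix on the right-hand side.

Productions for A:
  A → num
  A → num num
  A → num num num

Found common prefix 'num' in productions for A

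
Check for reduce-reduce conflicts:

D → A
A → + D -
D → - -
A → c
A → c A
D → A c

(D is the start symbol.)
No reduce-reduce conflicts

A reduce-reduce conflict occurs when an LR(0) state has two complete items [A → α .] and [B → β .] — both call for a reduction, and with no lookahead the parser cannot choose between them.

Augment with D' → D and build the canonical LR(0) collection (I0 = CLOSURE({[D' → . D]}), then GOTO on every symbol after a dot until no new states appear). It has 11 states:
  I0: { [A → . + D -], [A → . c A], [A → . c], [D → . - -], [D → . A c], [D → . A], [D' → . D] }  — shift
  I1: { [A → + . D -], [A → . + D -], [A → . c A], [A → . c], [D → . - -], [D → . A c], [D → . A] }  — shift
  I2: { [D → - . -] }  — shift
  I3: { [D → A . c], [D → A .] }  — shift, reduce
  I4: { [D' → D .] }  — accept
  I5: { [A → . + D -], [A → . c A], [A → . c], [A → c . A], [A → c .] }  — shift, reduce
  I6: { [A → c A .] }  — reduce
  I7: { [D → A c .] }  — reduce
  I8: { [D → - - .] }  — reduce
  I9: { [A → + D . -] }  — shift
  I10: { [A → + D - .] }  — reduce

No state contains more than one complete item.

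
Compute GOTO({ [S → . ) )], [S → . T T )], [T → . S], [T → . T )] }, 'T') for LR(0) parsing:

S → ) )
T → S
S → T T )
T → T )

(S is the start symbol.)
GOTO(I, 'T') = CLOSURE({ [A → αX.β] : [A → α.Xβ] ∈ I, X = 'T' })

Items with dot before 'T', with the dot advanced:
  [S → . T T )] → [S → T . T )]
  [T → . T )] → [T → T . )]
Closure of the advanced items:
  [S → T . T )] has the dot before T: add [T → . S], [T → . T )]
  [T → . S] has the dot before S: add [S → . ) )], [S → . T T )]

GOTO = { [S → . ) )], [S → . T T )], [S → T . T )], [T → . S], [T → . T )], [T → T . )] }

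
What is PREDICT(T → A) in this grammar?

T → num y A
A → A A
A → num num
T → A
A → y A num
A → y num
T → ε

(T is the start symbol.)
PREDICT(T → A) = (FIRST(RHS) \ {ε}) ∪ (FOLLOW(T) if ε ∈ FIRST(RHS), i.e. RHS ⇒* ε)
FIRST(A) = { 'num', 'y' }
FIRST(A) = { 'num', 'y' }
ε ∉ FIRST(A), so FOLLOW(T) is not added.
PREDICT(T → A) = { 'num', 'y' }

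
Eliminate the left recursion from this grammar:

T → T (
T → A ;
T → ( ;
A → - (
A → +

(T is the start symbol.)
T is directly left-recursive. The standard transformation for
  A → A α₁ | ... | A α_m | β₁ | ... | β_n
is
  A  → β₁ A' | ... | β_n A'
  A' → α₁ A' | ... | α_m A' | ε

T → A ; becomes T → A ; T'
T → ( ; becomes T → ( ; T'
T → T ( becomes T' → ( T'
Add T' → ε

Productions for other non-terminals are unchanged:
  A → - (
  A → +

Resulting grammar:
T → A ; T'
T → ( ; T'
T' → ( T'
T' → ε
A → - (
A → +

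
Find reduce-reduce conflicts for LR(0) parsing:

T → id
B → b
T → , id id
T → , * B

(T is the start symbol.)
No reduce-reduce conflicts

Augment with T' → T and build the canonical LR(0) collection (I0 = CLOSURE({[T' → . T]}), then GOTO on every symbol after a dot until no new states appear). It has 9 states:
  I0: { [T → . , * B], [T → . , id id], [T → . id], [T' → . T] }  — shift
  I1: { [T → , . * B], [T → , . id id] }  — shift
  I2: { [T' → T .] }  — accept
  I3: { [T → id .] }  — reduce
  I4: { [B → . b], [T → , * . B] }  — shift
  I5: { [T → , id . id] }  — shift
  I6: { [T → , id id .] }  — reduce
  I7: { [T → , * B .] }  — reduce
  I8: { [B → b .] }  — reduce

No state contains more than one complete item.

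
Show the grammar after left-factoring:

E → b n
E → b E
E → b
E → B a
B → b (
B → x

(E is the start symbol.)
Left-factoring transforms A → αβ₁ | αβ₂ into A → αA' and A' → β₁ | β₂
(α is the longest common prefix among the alternatives). Repeat until
no nonterminal has two alternatives with a common prefix.

Round 1: E has alternatives sharing prefix 'b'. Introduce E': E → b E'
  Add: E' → n
  Add: E' → E
  Add: E' → ε

No remaining common prefixes — done.

Resulting grammar:
E → b E'
E' → n
E' → E
E' → ε
E → B a
B → b (
B → x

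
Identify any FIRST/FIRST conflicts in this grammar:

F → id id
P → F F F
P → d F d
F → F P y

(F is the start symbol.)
A FIRST/FIRST conflict occurs when two productions N → α and N → β for the same non-terminal have FIRST(α) ∩ FIRST(β) ≠ ∅ (with ε ∈ FIRST of a nullable right-hand side, so two nullable alternatives also conflict).

FIRST sets of the non-terminals at (or reachable through a nullable prefix from) the front of some alternative:
  FIRST(F) = { 'id' }

Productions for F:
  F → id id: FIRST = { 'id' }
  F → F P y: FIRST = { 'id' }
Productions for P:
  P → F F F: FIRST = { 'id' }
  P → d F d: FIRST = { 'd' }

Conflict for F: F → id id and F → F P y
  Overlap: { 'id' }

Answer: Yes. F → id id / F → F P y on { 'id' }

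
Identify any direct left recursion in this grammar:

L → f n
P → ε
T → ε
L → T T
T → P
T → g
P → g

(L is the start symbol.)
Direct left recursion occurs when N → N α for some non-terminal N (the right-hand side begins with the left-hand side itself).

L → f n: starts with f
P → ε: starts with ε
T → ε: starts with ε
L → T T: starts with T
T → P: starts with P
T → g: starts with g
P → g: starts with g

No direct left recursion found.

Answer: No direct left recursion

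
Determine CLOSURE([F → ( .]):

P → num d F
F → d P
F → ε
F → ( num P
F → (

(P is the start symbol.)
To compute CLOSURE, for each item [A → α.Bβ] where B is a non-terminal, add [B → .γ] for all productions B → γ; repeat for the newly added items until nothing changes.

Start with: [F → ( .]
The dot is at the end, so nothing is added.

CLOSURE = { [F → ( .] }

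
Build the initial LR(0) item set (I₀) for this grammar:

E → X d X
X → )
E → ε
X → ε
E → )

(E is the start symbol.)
{ [E → . )], [E → . X d X], [E → .], [E' → . E], [X → . )], [X → .] }

First, augment the grammar with E' → E
I₀ = CLOSURE({ [E' → . E] }):
  [E' → . E] has the dot before E: add [E → . X d X], [E → .], [E → . )]
  [E → . X d X] has the dot before X: add [X → . )], [X → .]
No further items can be added.

I₀ = { [E → . )], [E → . X d X], [E → .], [E' → . E], [X → . )], [X → .] }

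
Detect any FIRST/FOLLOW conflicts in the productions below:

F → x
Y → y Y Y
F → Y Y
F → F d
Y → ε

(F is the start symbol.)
Yes. F → F d with FOLLOW(F) on { 'd' }; Y → y Y Y with FOLLOW(Y) on { 'y' }

Nullable non-terminals: F, Y.
FIRST sets used below: FIRST(Y) = { 'y', ε }, FIRST(F) = { 'd', 'x', 'y', ε }

F: nullable alternative(s) F → Y Y; FOLLOW(F) = { $, 'd' }
  F → x: FIRST \ {ε} = { 'x' } — disjoint from FOLLOW(F)
  F → Y Y: FIRST \ {ε} = { 'y' } — this is the only nullable alternative, skip
  F → F d: FIRST \ {ε} = { 'd', 'x', 'y' } — overlaps FOLLOW(F) on { 'd' }: CONFLICT

Y: nullable alternative(s) Y → ε; FOLLOW(Y) = { $, 'd', 'y' }
  Y → y Y Y: FIRST \ {ε} = { 'y' } — overlaps FOLLOW(Y) on { 'y' }: CONFLICT
  Y → ε: FIRST \ {ε} = { } — this is the only nullable alternative, skip

So the grammar has 2 FIRST/FOLLOW conflicts (marked CONFLICT above).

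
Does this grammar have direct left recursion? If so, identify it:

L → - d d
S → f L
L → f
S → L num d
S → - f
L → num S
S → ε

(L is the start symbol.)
No direct left recursion

L → - d d: starts with '-'
S → f L: starts with f
L → f: starts with f
S → L num d: starts with L
S → - f: starts with '-'
L → num S: starts with num
S → ε: starts with ε

No direct left recursion found.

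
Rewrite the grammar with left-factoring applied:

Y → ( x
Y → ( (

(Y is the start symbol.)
Left-factoring transforms A → αβ₁ | αβ₂ into A → αA' and A' → β₁ | β₂
(α is the longest common prefix among the alternatives). Repeat until
no nonterminal has two alternatives with a common prefix.

Round 1: Y has alternatives sharing prefix '('. Introduce Y': Y → ( Y'
  Add: Y' → x
  Add: Y' → (

No remaining common prefixes — done.

Resulting grammar:
Y → ( Y'
Y' → x
Y' → (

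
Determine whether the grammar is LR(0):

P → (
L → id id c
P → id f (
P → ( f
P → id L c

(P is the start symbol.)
A grammar is LR(0) if no state in the canonical LR(0) collection has:
  - both a shift item (dot before a terminal) and a complete item (shift-reduce conflict), or
  - two or more complete items (reduce-reduce conflict; the accept item [P' → P .] counts as a complete item here).

Augment with P' → P and build the canonical LR(0) collection (I0 = CLOSURE({[P' → . P]}), then GOTO on every symbol after a dot until no new states appear). It has 12 states:
  I0: { [P → . ( f], [P → . (], [P → . id L c], [P → . id f (], [P' → . P] }  — shift
  I1: { [P → ( . f], [P → ( .] }  — shift, reduce
  I2: { [P' → P .] }  — accept
  I3: { [L → . id id c], [P → id . L c], [P → id . f (] }  — shift
  I4: { [P → id L . c] }  — shift
  I5: { [P → id f . (] }  — shift
  I6: { [L → id . id c] }  — shift
  I7: { [L → id id . c] }  — shift
  I8: { [L → id id c .] }  — reduce
  I9: { [P → id f ( .] }  — reduce
  I10: { [P → id L c .] }  — reduce
  I11: { [P → ( f .] }  — reduce

Conflict in state I1:
  Shift-reduce conflict between [P → ( .] and [P → ( . f]
So the grammar is NOT LR(0).

Answer: No. Shift-reduce conflict between [P → ( .] and [P → ( . f]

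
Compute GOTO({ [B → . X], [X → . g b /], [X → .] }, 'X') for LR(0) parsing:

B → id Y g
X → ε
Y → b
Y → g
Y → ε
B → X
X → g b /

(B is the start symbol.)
{ [B → X .] }

GOTO(I, 'X') = CLOSURE({ [A → αX.β] : [A → α.Xβ] ∈ I, X = 'X' })

Items with dot before 'X', with the dot advanced:
  [B → . X] → [B → X .]
Closure adds nothing (no advanced item has the dot before a non-terminal).

GOTO = { [B → X .] }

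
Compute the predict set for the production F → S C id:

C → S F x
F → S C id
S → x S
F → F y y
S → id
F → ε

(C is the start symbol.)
{ 'id', 'x' }

PREDICT(F → S C id) = (FIRST(RHS) \ {ε}) ∪ (FOLLOW(F) if ε ∈ FIRST(RHS), i.e. RHS ⇒* ε)
FIRST(S) = { 'id', 'x' }
FIRST(S C id) = { 'id', 'x' }
ε ∉ FIRST(S C id), so FOLLOW(F) is not added.
PREDICT(F → S C id) = { 'id', 'x' }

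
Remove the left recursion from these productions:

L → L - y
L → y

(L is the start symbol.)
L is directly left-recursive. The standard transformation for
  A → A α₁ | ... | A α_m | β₁ | ... | β_n
is
  A  → β₁ A' | ... | β_n A'
  A' → α₁ A' | ... | α_m A' | ε

L → y becomes L → y L'
L → L - y becomes L' → - y L'
Add L' → ε

Resulting grammar:
L → y L'
L' → - y L'
L' → ε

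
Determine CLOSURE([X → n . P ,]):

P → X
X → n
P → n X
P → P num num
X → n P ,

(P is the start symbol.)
{ [P → . P num num], [P → . X], [P → . n X], [X → . n P ,], [X → . n], [X → n . P ,] }

To compute CLOSURE, for each item [A → α.Bβ] where B is a non-terminal, add [B → .γ] for all productions B → γ; repeat for the newly added items until nothing changes.

Start with: [X → n . P ,]
  [X → n . P ,] has the dot before P: add [P → . X], [P → . n X], [P → . P num num]
  [P → . X] has the dot before X: add [X → . n], [X → . n P ,]
No further items can be added.

CLOSURE = { [P → . P num num], [P → . X], [P → . n X], [X → . n P ,], [X → . n], [X → n . P ,] }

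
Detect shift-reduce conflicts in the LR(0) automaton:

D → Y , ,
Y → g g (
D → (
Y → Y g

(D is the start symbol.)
No shift-reduce conflicts

A shift-reduce conflict occurs when an LR(0) state has both:
  - a complete (reduce) item [A → α .] (dot at the end), and
  - a shift item [B → β . c γ] (dot before a terminal).

Augment with D' → D and build the canonical LR(0) collection (I0 = CLOSURE({[D' → . D]}), then GOTO on every symbol after a dot until no new states appear). It has 10 states:
  I0: { [D → . (], [D → . Y , ,], [D' → . D], [Y → . Y g], [Y → . g g (] }  — shift
  I1: { [D → ( .] }  — reduce
  I2: { [D' → D .] }  — accept
  I3: { [D → Y . , ,], [Y → Y . g] }  — shift
  I4: { [Y → g . g (] }  — shift
  I5: { [Y → g g . (] }  — shift
  I6: { [Y → g g ( .] }  — reduce
  I7: { [D → Y , . ,] }  — shift
  I8: { [Y → Y g .] }  — reduce
  I9: { [D → Y , , .] }  — reduce

No state contains both a complete item and a shift item.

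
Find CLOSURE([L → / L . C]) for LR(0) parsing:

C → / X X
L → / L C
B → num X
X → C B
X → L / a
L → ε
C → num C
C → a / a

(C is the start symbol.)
{ [C → . / X X], [C → . a / a], [C → . num C], [L → / L . C] }

To compute CLOSURE, for each item [A → α.Bβ] where B is a non-terminal, add [B → .γ] for all productions B → γ; repeat for the newly added items until nothing changes.

Start with: [L → / L . C]
  [L → / L . C] has the dot before C: add [C → . / X X], [C → . num C], [C → . a / a]
No further items can be added.

CLOSURE = { [C → . / X X], [C → . a / a], [C → . num C], [L → / L . C] }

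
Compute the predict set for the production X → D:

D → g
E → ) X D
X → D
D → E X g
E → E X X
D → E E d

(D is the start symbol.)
PREDICT(X → D) = (FIRST(RHS) \ {ε}) ∪ (FOLLOW(X) if ε ∈ FIRST(RHS), i.e. RHS ⇒* ε)
FIRST(D) = { ')', 'g' }
FIRST(D) = { ')', 'g' }
ε ∉ FIRST(D), so FOLLOW(X) is not added.
PREDICT(X → D) = { ')', 'g' }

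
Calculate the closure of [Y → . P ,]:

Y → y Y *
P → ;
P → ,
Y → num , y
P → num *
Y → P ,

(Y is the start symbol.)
{ [P → . ,], [P → . ;], [P → . num *], [Y → . P ,] }

To compute CLOSURE, for each item [A → α.Bβ] where B is a non-terminal, add [B → .γ] for all productions B → γ; repeat for the newly added items until nothing changes.

Start with: [Y → . P ,]
  [Y → . P ,] has the dot before P: add [P → . ;], [P → . ,], [P → . num *]
No further items can be added.

CLOSURE = { [P → . ,], [P → . ;], [P → . num *], [Y → . P ,] }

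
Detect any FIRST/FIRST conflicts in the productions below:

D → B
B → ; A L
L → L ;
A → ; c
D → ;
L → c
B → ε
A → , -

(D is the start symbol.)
A FIRST/FIRST conflict occurs when two productions N → α and N → β for the same non-terminal have FIRST(α) ∩ FIRST(β) ≠ ∅ (with ε ∈ FIRST of a nullable right-hand side, so two nullable alternatives also conflict).

FIRST sets of the non-terminals at (or reachable through a nullable prefix from) the front of some alternative:
  FIRST(B) = { ';', ε }
  FIRST(L) = { 'c' }

Productions for D:
  D → B: FIRST = { ';', ε }
  D → ;: FIRST = { ';' }
Productions for B:
  B → ; A L: FIRST = { ';' }
  B → ε: FIRST = { ε }
Productions for L:
  L → L ;: FIRST = { 'c' }
  L → c: FIRST = { 'c' }
Productions for A:
  A → ; c: FIRST = { ';' }
  A → , -: FIRST = { ',' }

Conflict for D: D → B and D → ;
  Overlap: { ';' }
Conflict for L: L → L ; and L → c
  Overlap: { 'c' }

Answer: Yes. D → B / D → ';' on { ';' }; L → L ';' / L → c on { 'c' }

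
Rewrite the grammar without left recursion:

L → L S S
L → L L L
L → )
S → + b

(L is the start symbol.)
L is directly left-recursive. The standard transformation for
  A → A α₁ | ... | A α_m | β₁ | ... | β_n
is
  A  → β₁ A' | ... | β_n A'
  A' → α₁ A' | ... | α_m A' | ε

L → ) becomes L → ) L'
L → L S S becomes L' → S S L'
L → L L L becomes L' → L L L'
Add L' → ε

Productions for other non-terminals are unchanged:
  S → + b

Resulting grammar:
L → ) L'
L' → S S L'
L' → L L L'
L' → ε
S → + b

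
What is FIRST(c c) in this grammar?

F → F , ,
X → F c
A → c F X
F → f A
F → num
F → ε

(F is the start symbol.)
To compute FIRST(c c), process the symbols left to right:
Symbol c is a terminal. Add 'c' and stop.
FIRST(c c) = { 'c' }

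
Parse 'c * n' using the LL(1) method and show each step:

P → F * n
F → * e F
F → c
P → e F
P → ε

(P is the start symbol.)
Stack is shown with the top on the left.

Stack    Input    Action
------------------------
P $      c * n $  output P → F * n
F * n $  c * n $  output F → c
c * n $  c * n $  match 'c'
* n $    * n $    match '*'
n $      n $      match 'n'
$        $        accept

The string is accepted.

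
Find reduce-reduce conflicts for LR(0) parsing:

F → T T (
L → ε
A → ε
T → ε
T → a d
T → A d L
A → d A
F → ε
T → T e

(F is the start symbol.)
Augment with F' → F and build the canonical LR(0) collection (I0 = CLOSURE({[F' → . F]}), then GOTO on every symbol after a dot until no new states appear). It has 13 states:
  I0: { [A → . d A], [A → .], [F → . T T (], [F → .], [F' → . F], [T → . A d L], [T → . T e], [T → . a d], [T → .] }  — shift, 3 reduces
  I1: { [T → A . d L] }  — shift
  I2: { [F' → F .] }  — accept
  I3: { [A → . d A], [A → .], [F → T . T (], [T → . A d L], [T → . T e], [T → . a d], [T → .], [T → T . e] }  — shift, 2 reduces
  I4: { [T → a . d] }  — shift
  I5: { [A → . d A], [A → .], [A → d . A] }  — shift, reduce
  I6: { [A → d A .] }  — reduce
  I7: { [T → a d .] }  — reduce
  I8: { [F → T T . (], [T → T . e] }  — shift
  I9: { [T → T e .] }  — reduce
  I10: { [F → T T ( .] }  — reduce
  I11: { [L → .], [T → A d . L] }  — reduce
  I12: { [T → A d L .] }  — reduce

I0 contains complete items [A → .], [F → .], [T → .] — reduce-reduce conflict.
I3 contains complete items [A → .], [T → .] — reduce-reduce conflict.

Answer: Yes — I0: [A → .] vs [F → .]; I3: [A → .] vs [T → .]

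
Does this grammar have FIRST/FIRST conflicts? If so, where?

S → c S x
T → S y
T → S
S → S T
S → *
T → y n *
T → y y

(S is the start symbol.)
FIRST sets of the non-terminals at (or reachable through a nullable prefix from) the front of some alternative:
  FIRST(S) = { '*', 'c' }

Productions for S:
  S → c S x: FIRST = { 'c' }
  S → S T: FIRST = { '*', 'c' }
  S → *: FIRST = { '*' }
Productions for T:
  T → S y: FIRST = { '*', 'c' }
  T → S: FIRST = { '*', 'c' }
  T → y n *: FIRST = { 'y' }
  T → y y: FIRST = { 'y' }

Conflict for S: S → c S x and S → S T
  Overlap: { 'c' }
Conflict for S: S → S T and S → *
  Overlap: { '*' }
Conflict for T: T → S y and T → S
  Overlap: { '*', 'c' }
Conflict for T: T → y n * and T → y y
  Overlap: { 'y' }

Answer: Yes. S → c S x / S → S T on { 'c' }; S → S T / S → '*' on { '*' }; T → S y / T → S on { '*', 'c' }; T → y n '*' / T → y y on { 'y' }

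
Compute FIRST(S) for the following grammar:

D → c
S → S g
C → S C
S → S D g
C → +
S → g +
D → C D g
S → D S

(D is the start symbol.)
To compute FIRST(S), examine every production with S on the left-hand side, reading each right-hand side left to right until a non-nullable symbol is reached.

FIRST sets of the other non-terminals involved (by the same procedure, iterated to a fixed point):
  FIRST(D) = { '+', 'c', 'g' }

From S → S g:
  - S is the symbol being defined: contributes nothing new
    S is not nullable, so stop
From S → S D g:
  - S is the symbol being defined: contributes nothing new
    S is not nullable, so stop
From S → g +:
  - g is a terminal: add 'g' and stop
From S → D S:
  - D is a non-terminal: add FIRST(D) \ {ε} = { '+', 'c', 'g' }
    D is not nullable, so stop

Collecting: FIRST(S) = { '+', 'c', 'g' }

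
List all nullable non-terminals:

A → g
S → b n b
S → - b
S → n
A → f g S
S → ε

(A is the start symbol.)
{ 'S' }

A non-terminal is nullable if it can derive ε (the empty string): either it has an ε-production, or it has a production whose right-hand side consists entirely of nullable non-terminals.

ε-productions: S → ε
So S is immediately nullable.
No further non-terminal can be added: every production for the remaining non-terminals contains a terminal or a non-nullable non-terminal.
Nullable = { 'S' }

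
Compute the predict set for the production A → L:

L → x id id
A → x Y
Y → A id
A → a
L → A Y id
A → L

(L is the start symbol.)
{ 'a', 'x' }

PREDICT(A → L) = (FIRST(RHS) \ {ε}) ∪ (FOLLOW(A) if ε ∈ FIRST(RHS), i.e. RHS ⇒* ε)
FIRST(L) = { 'a', 'x' }
FIRST(L) = { 'a', 'x' }
ε ∉ FIRST(L), so FOLLOW(A) is not added.
PREDICT(A → L) = { 'a', 'x' }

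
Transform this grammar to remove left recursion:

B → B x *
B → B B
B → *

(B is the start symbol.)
B → * B'
B' → x * B'
B' → B B'
B' → ε

B is directly left-recursive. The standard transformation for
  A → A α₁ | ... | A α_m | β₁ | ... | β_n
is
  A  → β₁ A' | ... | β_n A'
  A' → α₁ A' | ... | α_m A' | ε

B → * becomes B → * B'
B → B x * becomes B' → x * B'
B → B B becomes B' → B B'
Add B' → ε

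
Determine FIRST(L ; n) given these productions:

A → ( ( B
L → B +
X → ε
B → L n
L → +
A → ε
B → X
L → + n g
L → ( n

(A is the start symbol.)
FIRST sets of the non-terminals involved (from the grammar, by fixed-point iteration):
  FIRST(L) = { '(', '+' }

To compute FIRST(L ; n), process the symbols left to right:
Symbol L is a non-terminal. Add FIRST(L) \ {ε} = { '(', '+' }
L is not nullable (ε ∉ FIRST(L)), so stop here.
FIRST(L ; n) = { '(', '+' }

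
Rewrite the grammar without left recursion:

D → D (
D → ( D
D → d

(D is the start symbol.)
D is directly left-recursive. The standard transformation for
  A → A α₁ | ... | A α_m | β₁ | ... | β_n
is
  A  → β₁ A' | ... | β_n A'
  A' → α₁ A' | ... | α_m A' | ε

D → ( D becomes D → ( D D'
D → d becomes D → d D'
D → D ( becomes D' → ( D'
Add D' → ε

Resulting grammar:
D → ( D D'
D → d D'
D' → ( D'
D' → ε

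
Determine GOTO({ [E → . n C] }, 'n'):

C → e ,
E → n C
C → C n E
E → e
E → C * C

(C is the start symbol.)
GOTO(I, 'n') = CLOSURE({ [A → αX.β] : [A → α.Xβ] ∈ I, X = 'n' })

Items with dot before 'n', with the dot advanced:
  [E → . n C] → [E → n . C]
Closure of the advanced items:
  [E → n . C] has the dot before C: add [C → . e ,], [C → . C n E]

GOTO = { [C → . C n E], [C → . e ,], [E → n . C] }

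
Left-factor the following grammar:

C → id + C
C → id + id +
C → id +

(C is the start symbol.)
Left-factoring transforms A → αβ₁ | αβ₂ into A → αA' and A' → β₁ | β₂
(α is the longest common prefix among the alternatives). Repeat until
no nonterminal has two alternatives with a common prefix.

Round 1: C has alternatives sharing prefix 'id +'. Introduce C': C → id + C'
  Add: C' → C
  Add: C' → id +
  Add: C' → ε

No remaining common prefixes — done.

Resulting grammar:
C → id + C'
C' → C
C' → id +
C' → ε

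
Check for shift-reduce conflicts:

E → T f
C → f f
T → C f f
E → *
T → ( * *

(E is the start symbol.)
No shift-reduce conflicts

A shift-reduce conflict occurs when an LR(0) state has both:
  - a complete (reduce) item [A → α .] (dot at the end), and
  - a shift item [B → β . c γ] (dot before a terminal).

Augment with E' → E and build the canonical LR(0) collection (I0 = CLOSURE({[E' → . E]}), then GOTO on every symbol after a dot until no new states appear). It has 13 states:
  I0: { [C → . f f], [E → . *], [E → . T f], [E' → . E], [T → . ( * *], [T → . C f f] }  — shift
  I1: { [T → ( . * *] }  — shift
  I2: { [E → * .] }  — reduce
  I3: { [T → C . f f] }  — shift
  I4: { [E' → E .] }  — accept
  I5: { [E → T . f] }  — shift
  I6: { [C → f . f] }  — shift
  I7: { [C → f f .] }  — reduce
  I8: { [E → T f .] }  — reduce
  I9: { [T → C f . f] }  — shift
  I10: { [T → C f f .] }  — reduce
  I11: { [T → ( * . *] }  — shift
  I12: { [T → ( * * .] }  — reduce

No state contains both a complete item and a shift item.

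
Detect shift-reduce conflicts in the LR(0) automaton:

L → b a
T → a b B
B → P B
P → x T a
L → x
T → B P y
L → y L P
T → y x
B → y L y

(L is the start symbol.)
A shift-reduce conflict occurs when an LR(0) state has both:
  - a complete (reduce) item [A → α .] (dot at the end), and
  - a shift item [B → β . c γ] (dot before a terminal).

Augment with L' → L and build the canonical LR(0) collection (I0 = CLOSURE({[L' → . L]}), then GOTO on every symbol after a dot until no new states appear). It has 24 states:
  I0: { [L → . b a], [L → . x], [L → . y L P], [L' → . L] }  — shift
  I1: { [L' → L .] }  — accept
  I2: { [L → b . a] }  — shift
  I3: { [L → x .] }  — reduce
  I4: { [L → . b a], [L → . x], [L → . y L P], [L → y . L P] }  — shift
  I5: { [L → y L . P], [P → . x T a] }  — shift
  I6: { [L → y L P .] }  — reduce
  I7: { [B → . P B], [B → . y L y], [P → . x T a], [P → x . T a], [T → . B P y], [T → . a b B], [T → . y x] }  — shift
  I8: { [P → . x T a], [T → B . P y] }  — shift
  I9: { [B → . P B], [B → . y L y], [B → P . B], [P → . x T a] }  — shift
  I10: { [P → x T . a] }  — shift
  I11: { [T → a . b B] }  — shift
  I12: { [B → y . L y], [L → . b a], [L → . x], [L → . y L P], [T → y . x] }  — shift
  I13: { [B → y L . y] }  — shift
  I14: { [L → x .], [T → y x .] }  — 2 reduces
  I15: { [B → y L y .] }  — reduce
  I16: { [B → . P B], [B → . y L y], [P → . x T a], [T → a b . B] }  — shift
  I17: { [T → a b B .] }  — reduce
  I18: { [B → y . L y], [L → . b a], [L → . x], [L → . y L P] }  — shift
  I19: { [P → x T a .] }  — reduce
  I20: { [B → P B .] }  — reduce
  I21: { [T → B P . y] }  — shift
  I22: { [T → B P y .] }  — reduce
  I23: { [L → b a .] }  — reduce

No state contains both a complete item and a shift item.

Answer: No shift-reduce conflicts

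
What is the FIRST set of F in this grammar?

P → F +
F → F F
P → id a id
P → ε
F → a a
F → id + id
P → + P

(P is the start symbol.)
{ 'a', 'id' }

To compute FIRST(F), examine every production with F on the left-hand side, reading each right-hand side left to right until a non-nullable symbol is reached.

From F → F F:
  - F is the symbol being defined: contributes nothing new
    F is not nullable, so stop
From F → a a:
  - a is a terminal: add 'a' and stop
From F → id + id:
  - id is a terminal: add 'id' and stop

Collecting: FIRST(F) = { 'a', 'id' }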